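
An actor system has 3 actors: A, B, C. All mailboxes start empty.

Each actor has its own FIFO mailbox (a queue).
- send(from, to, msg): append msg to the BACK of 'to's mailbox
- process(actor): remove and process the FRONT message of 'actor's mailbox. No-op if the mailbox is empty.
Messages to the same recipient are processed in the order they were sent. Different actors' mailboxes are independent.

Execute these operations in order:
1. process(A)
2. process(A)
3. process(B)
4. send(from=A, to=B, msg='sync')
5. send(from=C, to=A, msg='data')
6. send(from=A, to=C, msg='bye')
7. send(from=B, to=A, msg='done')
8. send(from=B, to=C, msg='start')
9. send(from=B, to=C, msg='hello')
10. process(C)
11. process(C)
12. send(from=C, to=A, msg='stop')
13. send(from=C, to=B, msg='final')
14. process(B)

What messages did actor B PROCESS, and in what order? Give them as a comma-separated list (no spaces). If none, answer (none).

Answer: sync

Derivation:
After 1 (process(A)): A:[] B:[] C:[]
After 2 (process(A)): A:[] B:[] C:[]
After 3 (process(B)): A:[] B:[] C:[]
After 4 (send(from=A, to=B, msg='sync')): A:[] B:[sync] C:[]
After 5 (send(from=C, to=A, msg='data')): A:[data] B:[sync] C:[]
After 6 (send(from=A, to=C, msg='bye')): A:[data] B:[sync] C:[bye]
After 7 (send(from=B, to=A, msg='done')): A:[data,done] B:[sync] C:[bye]
After 8 (send(from=B, to=C, msg='start')): A:[data,done] B:[sync] C:[bye,start]
After 9 (send(from=B, to=C, msg='hello')): A:[data,done] B:[sync] C:[bye,start,hello]
After 10 (process(C)): A:[data,done] B:[sync] C:[start,hello]
After 11 (process(C)): A:[data,done] B:[sync] C:[hello]
After 12 (send(from=C, to=A, msg='stop')): A:[data,done,stop] B:[sync] C:[hello]
After 13 (send(from=C, to=B, msg='final')): A:[data,done,stop] B:[sync,final] C:[hello]
After 14 (process(B)): A:[data,done,stop] B:[final] C:[hello]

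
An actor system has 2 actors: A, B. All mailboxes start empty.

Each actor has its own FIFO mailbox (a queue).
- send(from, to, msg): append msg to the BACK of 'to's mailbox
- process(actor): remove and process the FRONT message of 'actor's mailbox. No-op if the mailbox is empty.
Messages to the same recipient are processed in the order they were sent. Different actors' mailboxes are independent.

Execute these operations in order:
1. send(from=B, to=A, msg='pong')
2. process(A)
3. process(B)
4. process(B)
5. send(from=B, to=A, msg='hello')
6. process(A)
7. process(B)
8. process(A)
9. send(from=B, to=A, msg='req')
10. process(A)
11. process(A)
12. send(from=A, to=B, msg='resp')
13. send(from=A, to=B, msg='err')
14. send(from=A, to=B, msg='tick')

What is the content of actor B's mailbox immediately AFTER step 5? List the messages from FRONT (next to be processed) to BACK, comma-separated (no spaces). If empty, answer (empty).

After 1 (send(from=B, to=A, msg='pong')): A:[pong] B:[]
After 2 (process(A)): A:[] B:[]
After 3 (process(B)): A:[] B:[]
After 4 (process(B)): A:[] B:[]
After 5 (send(from=B, to=A, msg='hello')): A:[hello] B:[]

(empty)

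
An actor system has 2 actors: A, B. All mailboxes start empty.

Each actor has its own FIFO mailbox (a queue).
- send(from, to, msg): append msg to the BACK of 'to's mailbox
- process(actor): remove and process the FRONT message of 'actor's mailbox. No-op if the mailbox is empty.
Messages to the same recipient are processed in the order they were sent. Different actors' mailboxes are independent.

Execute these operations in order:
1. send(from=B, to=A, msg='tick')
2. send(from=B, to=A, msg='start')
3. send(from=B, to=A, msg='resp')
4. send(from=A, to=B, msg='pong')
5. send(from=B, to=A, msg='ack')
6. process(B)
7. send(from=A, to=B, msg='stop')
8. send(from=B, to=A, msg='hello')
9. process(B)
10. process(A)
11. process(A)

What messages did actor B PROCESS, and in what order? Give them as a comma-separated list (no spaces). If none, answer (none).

Answer: pong,stop

Derivation:
After 1 (send(from=B, to=A, msg='tick')): A:[tick] B:[]
After 2 (send(from=B, to=A, msg='start')): A:[tick,start] B:[]
After 3 (send(from=B, to=A, msg='resp')): A:[tick,start,resp] B:[]
After 4 (send(from=A, to=B, msg='pong')): A:[tick,start,resp] B:[pong]
After 5 (send(from=B, to=A, msg='ack')): A:[tick,start,resp,ack] B:[pong]
After 6 (process(B)): A:[tick,start,resp,ack] B:[]
After 7 (send(from=A, to=B, msg='stop')): A:[tick,start,resp,ack] B:[stop]
After 8 (send(from=B, to=A, msg='hello')): A:[tick,start,resp,ack,hello] B:[stop]
After 9 (process(B)): A:[tick,start,resp,ack,hello] B:[]
After 10 (process(A)): A:[start,resp,ack,hello] B:[]
After 11 (process(A)): A:[resp,ack,hello] B:[]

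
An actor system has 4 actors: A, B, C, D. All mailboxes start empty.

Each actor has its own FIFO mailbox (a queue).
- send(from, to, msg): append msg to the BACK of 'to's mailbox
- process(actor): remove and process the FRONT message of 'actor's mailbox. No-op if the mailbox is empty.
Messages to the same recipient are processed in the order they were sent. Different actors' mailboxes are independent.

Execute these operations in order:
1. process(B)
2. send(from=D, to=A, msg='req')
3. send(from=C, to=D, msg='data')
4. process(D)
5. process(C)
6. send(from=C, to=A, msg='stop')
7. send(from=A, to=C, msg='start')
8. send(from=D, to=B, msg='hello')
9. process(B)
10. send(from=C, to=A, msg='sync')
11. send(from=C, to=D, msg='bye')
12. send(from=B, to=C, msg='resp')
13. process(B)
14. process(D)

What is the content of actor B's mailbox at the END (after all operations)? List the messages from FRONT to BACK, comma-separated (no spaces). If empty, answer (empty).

After 1 (process(B)): A:[] B:[] C:[] D:[]
After 2 (send(from=D, to=A, msg='req')): A:[req] B:[] C:[] D:[]
After 3 (send(from=C, to=D, msg='data')): A:[req] B:[] C:[] D:[data]
After 4 (process(D)): A:[req] B:[] C:[] D:[]
After 5 (process(C)): A:[req] B:[] C:[] D:[]
After 6 (send(from=C, to=A, msg='stop')): A:[req,stop] B:[] C:[] D:[]
After 7 (send(from=A, to=C, msg='start')): A:[req,stop] B:[] C:[start] D:[]
After 8 (send(from=D, to=B, msg='hello')): A:[req,stop] B:[hello] C:[start] D:[]
After 9 (process(B)): A:[req,stop] B:[] C:[start] D:[]
After 10 (send(from=C, to=A, msg='sync')): A:[req,stop,sync] B:[] C:[start] D:[]
After 11 (send(from=C, to=D, msg='bye')): A:[req,stop,sync] B:[] C:[start] D:[bye]
After 12 (send(from=B, to=C, msg='resp')): A:[req,stop,sync] B:[] C:[start,resp] D:[bye]
After 13 (process(B)): A:[req,stop,sync] B:[] C:[start,resp] D:[bye]
After 14 (process(D)): A:[req,stop,sync] B:[] C:[start,resp] D:[]

Answer: (empty)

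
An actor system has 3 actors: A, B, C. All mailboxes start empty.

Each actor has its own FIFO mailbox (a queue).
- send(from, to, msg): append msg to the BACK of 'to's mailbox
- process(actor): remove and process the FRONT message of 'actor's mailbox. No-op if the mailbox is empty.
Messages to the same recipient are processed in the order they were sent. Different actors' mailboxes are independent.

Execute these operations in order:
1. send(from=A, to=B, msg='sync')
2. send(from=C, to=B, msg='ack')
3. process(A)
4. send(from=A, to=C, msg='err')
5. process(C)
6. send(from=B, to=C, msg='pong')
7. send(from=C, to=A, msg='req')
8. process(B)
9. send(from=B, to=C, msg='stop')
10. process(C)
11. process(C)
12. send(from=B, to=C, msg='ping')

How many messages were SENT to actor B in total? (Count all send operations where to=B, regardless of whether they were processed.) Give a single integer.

Answer: 2

Derivation:
After 1 (send(from=A, to=B, msg='sync')): A:[] B:[sync] C:[]
After 2 (send(from=C, to=B, msg='ack')): A:[] B:[sync,ack] C:[]
After 3 (process(A)): A:[] B:[sync,ack] C:[]
After 4 (send(from=A, to=C, msg='err')): A:[] B:[sync,ack] C:[err]
After 5 (process(C)): A:[] B:[sync,ack] C:[]
After 6 (send(from=B, to=C, msg='pong')): A:[] B:[sync,ack] C:[pong]
After 7 (send(from=C, to=A, msg='req')): A:[req] B:[sync,ack] C:[pong]
After 8 (process(B)): A:[req] B:[ack] C:[pong]
After 9 (send(from=B, to=C, msg='stop')): A:[req] B:[ack] C:[pong,stop]
After 10 (process(C)): A:[req] B:[ack] C:[stop]
After 11 (process(C)): A:[req] B:[ack] C:[]
After 12 (send(from=B, to=C, msg='ping')): A:[req] B:[ack] C:[ping]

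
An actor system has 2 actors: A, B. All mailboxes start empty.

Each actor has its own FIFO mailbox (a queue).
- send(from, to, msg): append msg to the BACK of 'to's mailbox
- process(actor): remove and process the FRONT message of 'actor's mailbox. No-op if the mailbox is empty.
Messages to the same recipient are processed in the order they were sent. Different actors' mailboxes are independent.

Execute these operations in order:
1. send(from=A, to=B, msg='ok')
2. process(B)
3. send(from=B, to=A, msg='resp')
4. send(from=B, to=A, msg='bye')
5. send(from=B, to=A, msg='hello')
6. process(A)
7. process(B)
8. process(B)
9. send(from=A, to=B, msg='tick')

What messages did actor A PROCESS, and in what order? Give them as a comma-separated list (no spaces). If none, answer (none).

After 1 (send(from=A, to=B, msg='ok')): A:[] B:[ok]
After 2 (process(B)): A:[] B:[]
After 3 (send(from=B, to=A, msg='resp')): A:[resp] B:[]
After 4 (send(from=B, to=A, msg='bye')): A:[resp,bye] B:[]
After 5 (send(from=B, to=A, msg='hello')): A:[resp,bye,hello] B:[]
After 6 (process(A)): A:[bye,hello] B:[]
After 7 (process(B)): A:[bye,hello] B:[]
After 8 (process(B)): A:[bye,hello] B:[]
After 9 (send(from=A, to=B, msg='tick')): A:[bye,hello] B:[tick]

Answer: resp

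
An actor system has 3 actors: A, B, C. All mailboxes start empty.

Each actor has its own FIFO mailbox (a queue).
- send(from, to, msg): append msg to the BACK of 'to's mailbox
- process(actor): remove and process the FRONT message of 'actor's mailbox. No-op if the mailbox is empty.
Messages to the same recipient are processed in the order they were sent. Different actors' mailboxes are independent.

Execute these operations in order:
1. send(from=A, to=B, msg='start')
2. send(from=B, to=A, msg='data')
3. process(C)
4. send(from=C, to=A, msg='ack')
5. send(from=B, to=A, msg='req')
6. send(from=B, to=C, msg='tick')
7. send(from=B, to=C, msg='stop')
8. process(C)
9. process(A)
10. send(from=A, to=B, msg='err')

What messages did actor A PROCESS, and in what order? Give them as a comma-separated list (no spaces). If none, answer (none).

Answer: data

Derivation:
After 1 (send(from=A, to=B, msg='start')): A:[] B:[start] C:[]
After 2 (send(from=B, to=A, msg='data')): A:[data] B:[start] C:[]
After 3 (process(C)): A:[data] B:[start] C:[]
After 4 (send(from=C, to=A, msg='ack')): A:[data,ack] B:[start] C:[]
After 5 (send(from=B, to=A, msg='req')): A:[data,ack,req] B:[start] C:[]
After 6 (send(from=B, to=C, msg='tick')): A:[data,ack,req] B:[start] C:[tick]
After 7 (send(from=B, to=C, msg='stop')): A:[data,ack,req] B:[start] C:[tick,stop]
After 8 (process(C)): A:[data,ack,req] B:[start] C:[stop]
After 9 (process(A)): A:[ack,req] B:[start] C:[stop]
After 10 (send(from=A, to=B, msg='err')): A:[ack,req] B:[start,err] C:[stop]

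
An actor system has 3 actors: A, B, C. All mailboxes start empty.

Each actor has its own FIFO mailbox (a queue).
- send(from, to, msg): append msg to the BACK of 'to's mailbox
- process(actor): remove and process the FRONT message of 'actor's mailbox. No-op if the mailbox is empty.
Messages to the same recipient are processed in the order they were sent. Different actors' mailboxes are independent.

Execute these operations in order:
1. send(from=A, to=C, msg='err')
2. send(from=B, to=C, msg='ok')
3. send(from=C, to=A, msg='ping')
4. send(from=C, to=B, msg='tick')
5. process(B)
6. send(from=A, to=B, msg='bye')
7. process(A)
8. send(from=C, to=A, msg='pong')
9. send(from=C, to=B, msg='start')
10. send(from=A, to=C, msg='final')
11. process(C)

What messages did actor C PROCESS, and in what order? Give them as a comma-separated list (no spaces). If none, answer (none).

After 1 (send(from=A, to=C, msg='err')): A:[] B:[] C:[err]
After 2 (send(from=B, to=C, msg='ok')): A:[] B:[] C:[err,ok]
After 3 (send(from=C, to=A, msg='ping')): A:[ping] B:[] C:[err,ok]
After 4 (send(from=C, to=B, msg='tick')): A:[ping] B:[tick] C:[err,ok]
After 5 (process(B)): A:[ping] B:[] C:[err,ok]
After 6 (send(from=A, to=B, msg='bye')): A:[ping] B:[bye] C:[err,ok]
After 7 (process(A)): A:[] B:[bye] C:[err,ok]
After 8 (send(from=C, to=A, msg='pong')): A:[pong] B:[bye] C:[err,ok]
After 9 (send(from=C, to=B, msg='start')): A:[pong] B:[bye,start] C:[err,ok]
After 10 (send(from=A, to=C, msg='final')): A:[pong] B:[bye,start] C:[err,ok,final]
After 11 (process(C)): A:[pong] B:[bye,start] C:[ok,final]

Answer: err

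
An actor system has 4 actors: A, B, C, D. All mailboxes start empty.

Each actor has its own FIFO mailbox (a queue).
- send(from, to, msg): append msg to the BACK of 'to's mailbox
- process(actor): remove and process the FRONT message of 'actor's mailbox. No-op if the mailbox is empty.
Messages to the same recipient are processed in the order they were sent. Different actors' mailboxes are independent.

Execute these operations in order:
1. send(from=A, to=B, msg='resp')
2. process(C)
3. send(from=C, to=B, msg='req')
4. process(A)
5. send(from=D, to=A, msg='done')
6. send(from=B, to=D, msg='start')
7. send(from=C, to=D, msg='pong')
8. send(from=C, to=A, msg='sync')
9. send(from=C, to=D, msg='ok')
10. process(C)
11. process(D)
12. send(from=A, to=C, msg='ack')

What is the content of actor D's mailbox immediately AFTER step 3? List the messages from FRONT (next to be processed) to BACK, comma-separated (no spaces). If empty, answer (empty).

After 1 (send(from=A, to=B, msg='resp')): A:[] B:[resp] C:[] D:[]
After 2 (process(C)): A:[] B:[resp] C:[] D:[]
After 3 (send(from=C, to=B, msg='req')): A:[] B:[resp,req] C:[] D:[]

(empty)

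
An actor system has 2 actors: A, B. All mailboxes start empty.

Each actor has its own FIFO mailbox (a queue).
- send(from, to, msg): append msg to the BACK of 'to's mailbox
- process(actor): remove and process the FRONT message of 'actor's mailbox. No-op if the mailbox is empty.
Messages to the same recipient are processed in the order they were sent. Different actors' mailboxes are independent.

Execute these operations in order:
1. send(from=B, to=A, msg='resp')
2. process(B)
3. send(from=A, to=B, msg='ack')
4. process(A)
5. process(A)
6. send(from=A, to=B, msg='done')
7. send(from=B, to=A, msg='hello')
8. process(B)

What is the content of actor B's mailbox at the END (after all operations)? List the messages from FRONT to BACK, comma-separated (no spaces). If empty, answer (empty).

After 1 (send(from=B, to=A, msg='resp')): A:[resp] B:[]
After 2 (process(B)): A:[resp] B:[]
After 3 (send(from=A, to=B, msg='ack')): A:[resp] B:[ack]
After 4 (process(A)): A:[] B:[ack]
After 5 (process(A)): A:[] B:[ack]
After 6 (send(from=A, to=B, msg='done')): A:[] B:[ack,done]
After 7 (send(from=B, to=A, msg='hello')): A:[hello] B:[ack,done]
After 8 (process(B)): A:[hello] B:[done]

Answer: done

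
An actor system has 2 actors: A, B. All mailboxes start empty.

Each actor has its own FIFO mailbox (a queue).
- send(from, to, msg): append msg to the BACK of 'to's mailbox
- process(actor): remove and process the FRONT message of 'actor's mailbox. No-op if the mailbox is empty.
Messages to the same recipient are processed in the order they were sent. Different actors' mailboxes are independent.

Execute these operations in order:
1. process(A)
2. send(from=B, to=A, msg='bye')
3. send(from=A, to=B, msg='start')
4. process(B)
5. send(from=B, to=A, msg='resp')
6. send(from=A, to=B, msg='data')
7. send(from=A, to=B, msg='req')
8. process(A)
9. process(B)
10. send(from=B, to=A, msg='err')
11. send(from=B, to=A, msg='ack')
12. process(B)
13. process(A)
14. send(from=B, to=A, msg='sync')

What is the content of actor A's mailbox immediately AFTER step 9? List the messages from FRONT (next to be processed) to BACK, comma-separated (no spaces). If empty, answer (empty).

After 1 (process(A)): A:[] B:[]
After 2 (send(from=B, to=A, msg='bye')): A:[bye] B:[]
After 3 (send(from=A, to=B, msg='start')): A:[bye] B:[start]
After 4 (process(B)): A:[bye] B:[]
After 5 (send(from=B, to=A, msg='resp')): A:[bye,resp] B:[]
After 6 (send(from=A, to=B, msg='data')): A:[bye,resp] B:[data]
After 7 (send(from=A, to=B, msg='req')): A:[bye,resp] B:[data,req]
After 8 (process(A)): A:[resp] B:[data,req]
After 9 (process(B)): A:[resp] B:[req]

resp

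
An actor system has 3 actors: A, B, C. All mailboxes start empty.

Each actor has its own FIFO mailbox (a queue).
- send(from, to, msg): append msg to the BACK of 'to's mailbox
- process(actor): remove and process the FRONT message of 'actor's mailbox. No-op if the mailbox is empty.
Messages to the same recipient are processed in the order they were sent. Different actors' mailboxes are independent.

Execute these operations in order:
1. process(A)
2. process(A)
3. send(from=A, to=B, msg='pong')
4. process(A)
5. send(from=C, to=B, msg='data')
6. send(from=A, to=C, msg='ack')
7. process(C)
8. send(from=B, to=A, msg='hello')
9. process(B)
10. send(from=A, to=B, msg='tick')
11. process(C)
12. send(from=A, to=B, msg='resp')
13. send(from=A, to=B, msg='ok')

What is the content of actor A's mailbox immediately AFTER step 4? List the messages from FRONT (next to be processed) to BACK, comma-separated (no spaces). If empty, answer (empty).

After 1 (process(A)): A:[] B:[] C:[]
After 2 (process(A)): A:[] B:[] C:[]
After 3 (send(from=A, to=B, msg='pong')): A:[] B:[pong] C:[]
After 4 (process(A)): A:[] B:[pong] C:[]

(empty)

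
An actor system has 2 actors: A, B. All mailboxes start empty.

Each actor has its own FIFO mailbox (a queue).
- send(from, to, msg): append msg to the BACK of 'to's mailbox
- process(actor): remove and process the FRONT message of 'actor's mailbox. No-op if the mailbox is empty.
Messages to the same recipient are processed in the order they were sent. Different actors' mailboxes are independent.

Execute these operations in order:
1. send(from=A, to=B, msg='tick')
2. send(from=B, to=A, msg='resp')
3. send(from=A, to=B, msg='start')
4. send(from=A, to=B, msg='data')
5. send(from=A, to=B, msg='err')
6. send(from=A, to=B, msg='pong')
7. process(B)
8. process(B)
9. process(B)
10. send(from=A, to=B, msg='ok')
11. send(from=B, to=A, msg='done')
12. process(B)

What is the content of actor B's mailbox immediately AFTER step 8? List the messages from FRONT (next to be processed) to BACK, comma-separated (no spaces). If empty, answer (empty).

After 1 (send(from=A, to=B, msg='tick')): A:[] B:[tick]
After 2 (send(from=B, to=A, msg='resp')): A:[resp] B:[tick]
After 3 (send(from=A, to=B, msg='start')): A:[resp] B:[tick,start]
After 4 (send(from=A, to=B, msg='data')): A:[resp] B:[tick,start,data]
After 5 (send(from=A, to=B, msg='err')): A:[resp] B:[tick,start,data,err]
After 6 (send(from=A, to=B, msg='pong')): A:[resp] B:[tick,start,data,err,pong]
After 7 (process(B)): A:[resp] B:[start,data,err,pong]
After 8 (process(B)): A:[resp] B:[data,err,pong]

data,err,pong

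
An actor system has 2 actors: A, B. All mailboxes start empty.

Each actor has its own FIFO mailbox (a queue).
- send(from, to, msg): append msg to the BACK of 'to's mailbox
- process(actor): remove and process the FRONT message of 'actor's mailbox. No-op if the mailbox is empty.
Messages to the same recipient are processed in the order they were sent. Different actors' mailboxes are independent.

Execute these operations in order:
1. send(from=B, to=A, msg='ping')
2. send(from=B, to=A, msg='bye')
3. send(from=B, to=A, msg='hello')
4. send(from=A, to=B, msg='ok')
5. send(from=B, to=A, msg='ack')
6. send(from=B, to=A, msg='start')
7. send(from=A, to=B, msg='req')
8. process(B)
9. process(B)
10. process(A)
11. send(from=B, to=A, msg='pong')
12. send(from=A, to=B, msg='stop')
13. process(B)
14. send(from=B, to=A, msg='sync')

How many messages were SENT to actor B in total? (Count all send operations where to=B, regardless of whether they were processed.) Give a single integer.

Answer: 3

Derivation:
After 1 (send(from=B, to=A, msg='ping')): A:[ping] B:[]
After 2 (send(from=B, to=A, msg='bye')): A:[ping,bye] B:[]
After 3 (send(from=B, to=A, msg='hello')): A:[ping,bye,hello] B:[]
After 4 (send(from=A, to=B, msg='ok')): A:[ping,bye,hello] B:[ok]
After 5 (send(from=B, to=A, msg='ack')): A:[ping,bye,hello,ack] B:[ok]
After 6 (send(from=B, to=A, msg='start')): A:[ping,bye,hello,ack,start] B:[ok]
After 7 (send(from=A, to=B, msg='req')): A:[ping,bye,hello,ack,start] B:[ok,req]
After 8 (process(B)): A:[ping,bye,hello,ack,start] B:[req]
After 9 (process(B)): A:[ping,bye,hello,ack,start] B:[]
After 10 (process(A)): A:[bye,hello,ack,start] B:[]
After 11 (send(from=B, to=A, msg='pong')): A:[bye,hello,ack,start,pong] B:[]
After 12 (send(from=A, to=B, msg='stop')): A:[bye,hello,ack,start,pong] B:[stop]
After 13 (process(B)): A:[bye,hello,ack,start,pong] B:[]
After 14 (send(from=B, to=A, msg='sync')): A:[bye,hello,ack,start,pong,sync] B:[]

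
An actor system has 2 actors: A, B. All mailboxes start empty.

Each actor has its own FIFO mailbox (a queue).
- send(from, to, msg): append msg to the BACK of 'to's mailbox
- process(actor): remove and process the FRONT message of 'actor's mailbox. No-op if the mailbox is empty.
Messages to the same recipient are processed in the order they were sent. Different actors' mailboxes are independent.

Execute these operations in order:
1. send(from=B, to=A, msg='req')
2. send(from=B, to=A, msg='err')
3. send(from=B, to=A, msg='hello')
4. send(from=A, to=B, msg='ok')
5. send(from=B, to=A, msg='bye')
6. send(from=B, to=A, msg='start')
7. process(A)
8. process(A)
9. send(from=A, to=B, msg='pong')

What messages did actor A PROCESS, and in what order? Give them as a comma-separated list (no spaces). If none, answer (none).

After 1 (send(from=B, to=A, msg='req')): A:[req] B:[]
After 2 (send(from=B, to=A, msg='err')): A:[req,err] B:[]
After 3 (send(from=B, to=A, msg='hello')): A:[req,err,hello] B:[]
After 4 (send(from=A, to=B, msg='ok')): A:[req,err,hello] B:[ok]
After 5 (send(from=B, to=A, msg='bye')): A:[req,err,hello,bye] B:[ok]
After 6 (send(from=B, to=A, msg='start')): A:[req,err,hello,bye,start] B:[ok]
After 7 (process(A)): A:[err,hello,bye,start] B:[ok]
After 8 (process(A)): A:[hello,bye,start] B:[ok]
After 9 (send(from=A, to=B, msg='pong')): A:[hello,bye,start] B:[ok,pong]

Answer: req,err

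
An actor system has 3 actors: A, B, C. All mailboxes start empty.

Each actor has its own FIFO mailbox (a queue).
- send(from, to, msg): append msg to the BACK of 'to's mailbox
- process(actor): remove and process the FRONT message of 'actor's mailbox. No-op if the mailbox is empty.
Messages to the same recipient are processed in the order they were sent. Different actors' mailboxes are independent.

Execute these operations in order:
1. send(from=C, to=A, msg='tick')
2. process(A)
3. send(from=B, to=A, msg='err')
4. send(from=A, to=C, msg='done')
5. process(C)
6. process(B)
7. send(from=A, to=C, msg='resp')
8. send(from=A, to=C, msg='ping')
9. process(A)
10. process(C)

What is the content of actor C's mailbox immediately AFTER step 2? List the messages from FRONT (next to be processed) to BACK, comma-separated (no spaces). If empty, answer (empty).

After 1 (send(from=C, to=A, msg='tick')): A:[tick] B:[] C:[]
After 2 (process(A)): A:[] B:[] C:[]

(empty)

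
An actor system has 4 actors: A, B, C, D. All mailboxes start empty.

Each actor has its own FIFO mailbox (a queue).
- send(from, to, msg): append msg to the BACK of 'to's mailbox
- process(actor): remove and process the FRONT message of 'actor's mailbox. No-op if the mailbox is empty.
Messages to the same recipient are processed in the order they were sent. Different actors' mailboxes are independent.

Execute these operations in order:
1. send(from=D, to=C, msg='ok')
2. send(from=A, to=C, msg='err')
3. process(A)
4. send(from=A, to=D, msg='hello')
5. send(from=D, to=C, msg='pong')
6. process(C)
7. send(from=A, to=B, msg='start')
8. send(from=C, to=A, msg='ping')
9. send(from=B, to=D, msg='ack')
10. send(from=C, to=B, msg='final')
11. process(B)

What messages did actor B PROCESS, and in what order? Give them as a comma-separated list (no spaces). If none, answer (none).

Answer: start

Derivation:
After 1 (send(from=D, to=C, msg='ok')): A:[] B:[] C:[ok] D:[]
After 2 (send(from=A, to=C, msg='err')): A:[] B:[] C:[ok,err] D:[]
After 3 (process(A)): A:[] B:[] C:[ok,err] D:[]
After 4 (send(from=A, to=D, msg='hello')): A:[] B:[] C:[ok,err] D:[hello]
After 5 (send(from=D, to=C, msg='pong')): A:[] B:[] C:[ok,err,pong] D:[hello]
After 6 (process(C)): A:[] B:[] C:[err,pong] D:[hello]
After 7 (send(from=A, to=B, msg='start')): A:[] B:[start] C:[err,pong] D:[hello]
After 8 (send(from=C, to=A, msg='ping')): A:[ping] B:[start] C:[err,pong] D:[hello]
After 9 (send(from=B, to=D, msg='ack')): A:[ping] B:[start] C:[err,pong] D:[hello,ack]
After 10 (send(from=C, to=B, msg='final')): A:[ping] B:[start,final] C:[err,pong] D:[hello,ack]
After 11 (process(B)): A:[ping] B:[final] C:[err,pong] D:[hello,ack]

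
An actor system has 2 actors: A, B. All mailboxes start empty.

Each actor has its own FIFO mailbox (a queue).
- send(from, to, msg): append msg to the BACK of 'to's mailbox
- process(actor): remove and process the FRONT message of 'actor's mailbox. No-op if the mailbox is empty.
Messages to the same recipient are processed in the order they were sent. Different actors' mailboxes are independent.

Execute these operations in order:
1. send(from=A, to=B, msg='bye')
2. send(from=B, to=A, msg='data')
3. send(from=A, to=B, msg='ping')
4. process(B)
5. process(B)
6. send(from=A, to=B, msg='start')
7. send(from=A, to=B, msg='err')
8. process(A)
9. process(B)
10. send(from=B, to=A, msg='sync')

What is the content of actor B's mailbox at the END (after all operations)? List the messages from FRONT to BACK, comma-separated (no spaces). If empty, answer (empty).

Answer: err

Derivation:
After 1 (send(from=A, to=B, msg='bye')): A:[] B:[bye]
After 2 (send(from=B, to=A, msg='data')): A:[data] B:[bye]
After 3 (send(from=A, to=B, msg='ping')): A:[data] B:[bye,ping]
After 4 (process(B)): A:[data] B:[ping]
After 5 (process(B)): A:[data] B:[]
After 6 (send(from=A, to=B, msg='start')): A:[data] B:[start]
After 7 (send(from=A, to=B, msg='err')): A:[data] B:[start,err]
After 8 (process(A)): A:[] B:[start,err]
After 9 (process(B)): A:[] B:[err]
After 10 (send(from=B, to=A, msg='sync')): A:[sync] B:[err]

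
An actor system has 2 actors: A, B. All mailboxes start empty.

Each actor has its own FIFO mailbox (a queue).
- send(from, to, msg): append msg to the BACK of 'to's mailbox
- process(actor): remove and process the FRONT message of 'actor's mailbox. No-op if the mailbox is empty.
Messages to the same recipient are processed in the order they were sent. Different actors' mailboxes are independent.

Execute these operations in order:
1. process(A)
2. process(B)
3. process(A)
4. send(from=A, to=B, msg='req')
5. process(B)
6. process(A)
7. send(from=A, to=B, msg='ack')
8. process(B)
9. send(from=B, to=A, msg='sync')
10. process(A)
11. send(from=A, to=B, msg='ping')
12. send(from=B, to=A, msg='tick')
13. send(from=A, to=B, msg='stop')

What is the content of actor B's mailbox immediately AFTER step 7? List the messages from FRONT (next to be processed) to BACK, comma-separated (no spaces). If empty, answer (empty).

After 1 (process(A)): A:[] B:[]
After 2 (process(B)): A:[] B:[]
After 3 (process(A)): A:[] B:[]
After 4 (send(from=A, to=B, msg='req')): A:[] B:[req]
After 5 (process(B)): A:[] B:[]
After 6 (process(A)): A:[] B:[]
After 7 (send(from=A, to=B, msg='ack')): A:[] B:[ack]

ack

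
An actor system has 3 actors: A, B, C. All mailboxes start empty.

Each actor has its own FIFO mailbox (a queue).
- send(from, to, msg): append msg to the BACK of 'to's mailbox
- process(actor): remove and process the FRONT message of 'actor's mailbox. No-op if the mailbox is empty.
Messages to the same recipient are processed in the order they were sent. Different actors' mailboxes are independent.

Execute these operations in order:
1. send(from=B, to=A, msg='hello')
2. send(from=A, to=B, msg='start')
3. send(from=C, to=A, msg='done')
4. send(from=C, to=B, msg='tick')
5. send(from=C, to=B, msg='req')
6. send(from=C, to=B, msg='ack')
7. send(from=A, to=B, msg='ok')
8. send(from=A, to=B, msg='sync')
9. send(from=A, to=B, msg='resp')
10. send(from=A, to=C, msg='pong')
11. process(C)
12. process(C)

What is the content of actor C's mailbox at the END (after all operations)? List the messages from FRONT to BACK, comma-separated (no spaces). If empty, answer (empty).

Answer: (empty)

Derivation:
After 1 (send(from=B, to=A, msg='hello')): A:[hello] B:[] C:[]
After 2 (send(from=A, to=B, msg='start')): A:[hello] B:[start] C:[]
After 3 (send(from=C, to=A, msg='done')): A:[hello,done] B:[start] C:[]
After 4 (send(from=C, to=B, msg='tick')): A:[hello,done] B:[start,tick] C:[]
After 5 (send(from=C, to=B, msg='req')): A:[hello,done] B:[start,tick,req] C:[]
After 6 (send(from=C, to=B, msg='ack')): A:[hello,done] B:[start,tick,req,ack] C:[]
After 7 (send(from=A, to=B, msg='ok')): A:[hello,done] B:[start,tick,req,ack,ok] C:[]
After 8 (send(from=A, to=B, msg='sync')): A:[hello,done] B:[start,tick,req,ack,ok,sync] C:[]
After 9 (send(from=A, to=B, msg='resp')): A:[hello,done] B:[start,tick,req,ack,ok,sync,resp] C:[]
After 10 (send(from=A, to=C, msg='pong')): A:[hello,done] B:[start,tick,req,ack,ok,sync,resp] C:[pong]
After 11 (process(C)): A:[hello,done] B:[start,tick,req,ack,ok,sync,resp] C:[]
After 12 (process(C)): A:[hello,done] B:[start,tick,req,ack,ok,sync,resp] C:[]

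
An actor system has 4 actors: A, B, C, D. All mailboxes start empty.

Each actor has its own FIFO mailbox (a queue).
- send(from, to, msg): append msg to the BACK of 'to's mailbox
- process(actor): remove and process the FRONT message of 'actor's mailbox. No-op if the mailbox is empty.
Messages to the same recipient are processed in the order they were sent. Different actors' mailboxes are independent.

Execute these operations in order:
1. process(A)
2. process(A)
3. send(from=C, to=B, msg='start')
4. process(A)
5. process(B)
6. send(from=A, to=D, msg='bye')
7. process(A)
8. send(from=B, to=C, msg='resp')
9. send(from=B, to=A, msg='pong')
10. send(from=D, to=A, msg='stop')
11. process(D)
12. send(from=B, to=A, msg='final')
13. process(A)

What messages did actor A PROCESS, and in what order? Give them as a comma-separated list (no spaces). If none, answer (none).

Answer: pong

Derivation:
After 1 (process(A)): A:[] B:[] C:[] D:[]
After 2 (process(A)): A:[] B:[] C:[] D:[]
After 3 (send(from=C, to=B, msg='start')): A:[] B:[start] C:[] D:[]
After 4 (process(A)): A:[] B:[start] C:[] D:[]
After 5 (process(B)): A:[] B:[] C:[] D:[]
After 6 (send(from=A, to=D, msg='bye')): A:[] B:[] C:[] D:[bye]
After 7 (process(A)): A:[] B:[] C:[] D:[bye]
After 8 (send(from=B, to=C, msg='resp')): A:[] B:[] C:[resp] D:[bye]
After 9 (send(from=B, to=A, msg='pong')): A:[pong] B:[] C:[resp] D:[bye]
After 10 (send(from=D, to=A, msg='stop')): A:[pong,stop] B:[] C:[resp] D:[bye]
After 11 (process(D)): A:[pong,stop] B:[] C:[resp] D:[]
After 12 (send(from=B, to=A, msg='final')): A:[pong,stop,final] B:[] C:[resp] D:[]
After 13 (process(A)): A:[stop,final] B:[] C:[resp] D:[]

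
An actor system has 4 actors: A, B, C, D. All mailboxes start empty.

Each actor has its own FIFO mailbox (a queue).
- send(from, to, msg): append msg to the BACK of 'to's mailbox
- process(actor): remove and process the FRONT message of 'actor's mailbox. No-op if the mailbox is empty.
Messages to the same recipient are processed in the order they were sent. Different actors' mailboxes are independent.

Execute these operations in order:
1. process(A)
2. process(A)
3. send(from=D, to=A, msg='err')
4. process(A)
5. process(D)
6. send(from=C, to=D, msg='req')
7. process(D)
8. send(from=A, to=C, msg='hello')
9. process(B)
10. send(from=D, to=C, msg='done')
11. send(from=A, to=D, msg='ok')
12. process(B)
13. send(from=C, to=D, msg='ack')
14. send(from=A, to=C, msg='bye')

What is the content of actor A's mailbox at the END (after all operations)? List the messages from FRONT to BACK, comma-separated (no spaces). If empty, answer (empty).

After 1 (process(A)): A:[] B:[] C:[] D:[]
After 2 (process(A)): A:[] B:[] C:[] D:[]
After 3 (send(from=D, to=A, msg='err')): A:[err] B:[] C:[] D:[]
After 4 (process(A)): A:[] B:[] C:[] D:[]
After 5 (process(D)): A:[] B:[] C:[] D:[]
After 6 (send(from=C, to=D, msg='req')): A:[] B:[] C:[] D:[req]
After 7 (process(D)): A:[] B:[] C:[] D:[]
After 8 (send(from=A, to=C, msg='hello')): A:[] B:[] C:[hello] D:[]
After 9 (process(B)): A:[] B:[] C:[hello] D:[]
After 10 (send(from=D, to=C, msg='done')): A:[] B:[] C:[hello,done] D:[]
After 11 (send(from=A, to=D, msg='ok')): A:[] B:[] C:[hello,done] D:[ok]
After 12 (process(B)): A:[] B:[] C:[hello,done] D:[ok]
After 13 (send(from=C, to=D, msg='ack')): A:[] B:[] C:[hello,done] D:[ok,ack]
After 14 (send(from=A, to=C, msg='bye')): A:[] B:[] C:[hello,done,bye] D:[ok,ack]

Answer: (empty)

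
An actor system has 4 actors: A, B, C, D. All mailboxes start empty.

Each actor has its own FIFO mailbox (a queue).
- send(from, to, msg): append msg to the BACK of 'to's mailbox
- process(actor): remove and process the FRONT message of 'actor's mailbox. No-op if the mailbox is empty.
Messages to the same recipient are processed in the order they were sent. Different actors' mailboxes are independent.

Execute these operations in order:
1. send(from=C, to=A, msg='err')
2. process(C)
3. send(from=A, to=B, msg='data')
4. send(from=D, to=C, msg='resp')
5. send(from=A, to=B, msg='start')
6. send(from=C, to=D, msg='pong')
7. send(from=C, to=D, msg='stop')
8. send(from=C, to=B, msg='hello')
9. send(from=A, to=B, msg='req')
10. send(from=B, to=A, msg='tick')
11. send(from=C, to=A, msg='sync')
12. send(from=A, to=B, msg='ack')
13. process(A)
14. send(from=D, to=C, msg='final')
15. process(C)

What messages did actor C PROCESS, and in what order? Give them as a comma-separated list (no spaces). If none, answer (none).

After 1 (send(from=C, to=A, msg='err')): A:[err] B:[] C:[] D:[]
After 2 (process(C)): A:[err] B:[] C:[] D:[]
After 3 (send(from=A, to=B, msg='data')): A:[err] B:[data] C:[] D:[]
After 4 (send(from=D, to=C, msg='resp')): A:[err] B:[data] C:[resp] D:[]
After 5 (send(from=A, to=B, msg='start')): A:[err] B:[data,start] C:[resp] D:[]
After 6 (send(from=C, to=D, msg='pong')): A:[err] B:[data,start] C:[resp] D:[pong]
After 7 (send(from=C, to=D, msg='stop')): A:[err] B:[data,start] C:[resp] D:[pong,stop]
After 8 (send(from=C, to=B, msg='hello')): A:[err] B:[data,start,hello] C:[resp] D:[pong,stop]
After 9 (send(from=A, to=B, msg='req')): A:[err] B:[data,start,hello,req] C:[resp] D:[pong,stop]
After 10 (send(from=B, to=A, msg='tick')): A:[err,tick] B:[data,start,hello,req] C:[resp] D:[pong,stop]
After 11 (send(from=C, to=A, msg='sync')): A:[err,tick,sync] B:[data,start,hello,req] C:[resp] D:[pong,stop]
After 12 (send(from=A, to=B, msg='ack')): A:[err,tick,sync] B:[data,start,hello,req,ack] C:[resp] D:[pong,stop]
After 13 (process(A)): A:[tick,sync] B:[data,start,hello,req,ack] C:[resp] D:[pong,stop]
After 14 (send(from=D, to=C, msg='final')): A:[tick,sync] B:[data,start,hello,req,ack] C:[resp,final] D:[pong,stop]
After 15 (process(C)): A:[tick,sync] B:[data,start,hello,req,ack] C:[final] D:[pong,stop]

Answer: resp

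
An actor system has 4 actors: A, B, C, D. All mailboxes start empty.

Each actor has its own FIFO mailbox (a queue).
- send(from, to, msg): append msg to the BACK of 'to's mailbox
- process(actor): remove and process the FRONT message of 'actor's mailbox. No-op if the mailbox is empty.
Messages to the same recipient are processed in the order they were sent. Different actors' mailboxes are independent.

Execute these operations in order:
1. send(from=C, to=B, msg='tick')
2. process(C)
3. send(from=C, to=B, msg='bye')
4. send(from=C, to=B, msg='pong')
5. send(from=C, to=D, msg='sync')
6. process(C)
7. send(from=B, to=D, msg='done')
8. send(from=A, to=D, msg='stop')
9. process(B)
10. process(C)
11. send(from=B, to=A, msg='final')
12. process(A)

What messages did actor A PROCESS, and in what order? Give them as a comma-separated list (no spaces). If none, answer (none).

After 1 (send(from=C, to=B, msg='tick')): A:[] B:[tick] C:[] D:[]
After 2 (process(C)): A:[] B:[tick] C:[] D:[]
After 3 (send(from=C, to=B, msg='bye')): A:[] B:[tick,bye] C:[] D:[]
After 4 (send(from=C, to=B, msg='pong')): A:[] B:[tick,bye,pong] C:[] D:[]
After 5 (send(from=C, to=D, msg='sync')): A:[] B:[tick,bye,pong] C:[] D:[sync]
After 6 (process(C)): A:[] B:[tick,bye,pong] C:[] D:[sync]
After 7 (send(from=B, to=D, msg='done')): A:[] B:[tick,bye,pong] C:[] D:[sync,done]
After 8 (send(from=A, to=D, msg='stop')): A:[] B:[tick,bye,pong] C:[] D:[sync,done,stop]
After 9 (process(B)): A:[] B:[bye,pong] C:[] D:[sync,done,stop]
After 10 (process(C)): A:[] B:[bye,pong] C:[] D:[sync,done,stop]
After 11 (send(from=B, to=A, msg='final')): A:[final] B:[bye,pong] C:[] D:[sync,done,stop]
After 12 (process(A)): A:[] B:[bye,pong] C:[] D:[sync,done,stop]

Answer: final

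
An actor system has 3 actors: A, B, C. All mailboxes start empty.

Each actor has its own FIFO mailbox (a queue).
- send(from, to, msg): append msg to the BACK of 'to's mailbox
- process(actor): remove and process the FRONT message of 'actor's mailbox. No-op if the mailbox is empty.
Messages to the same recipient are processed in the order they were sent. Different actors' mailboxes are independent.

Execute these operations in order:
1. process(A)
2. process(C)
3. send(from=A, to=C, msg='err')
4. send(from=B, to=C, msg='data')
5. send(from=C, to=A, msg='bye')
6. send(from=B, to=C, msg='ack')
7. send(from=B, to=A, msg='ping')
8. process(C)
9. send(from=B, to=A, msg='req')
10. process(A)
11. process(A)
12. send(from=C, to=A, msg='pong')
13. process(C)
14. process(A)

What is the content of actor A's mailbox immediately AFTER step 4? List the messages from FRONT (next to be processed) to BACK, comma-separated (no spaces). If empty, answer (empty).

After 1 (process(A)): A:[] B:[] C:[]
After 2 (process(C)): A:[] B:[] C:[]
After 3 (send(from=A, to=C, msg='err')): A:[] B:[] C:[err]
After 4 (send(from=B, to=C, msg='data')): A:[] B:[] C:[err,data]

(empty)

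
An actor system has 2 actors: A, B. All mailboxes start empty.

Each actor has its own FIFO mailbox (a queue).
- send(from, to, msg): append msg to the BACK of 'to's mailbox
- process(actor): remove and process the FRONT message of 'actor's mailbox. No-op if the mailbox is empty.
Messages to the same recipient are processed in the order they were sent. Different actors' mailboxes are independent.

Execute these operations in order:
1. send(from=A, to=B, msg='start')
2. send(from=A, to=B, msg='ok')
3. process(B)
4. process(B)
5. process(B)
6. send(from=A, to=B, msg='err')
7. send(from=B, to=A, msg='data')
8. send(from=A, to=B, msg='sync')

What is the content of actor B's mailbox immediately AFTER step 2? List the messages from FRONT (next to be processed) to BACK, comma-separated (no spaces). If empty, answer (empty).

After 1 (send(from=A, to=B, msg='start')): A:[] B:[start]
After 2 (send(from=A, to=B, msg='ok')): A:[] B:[start,ok]

start,ok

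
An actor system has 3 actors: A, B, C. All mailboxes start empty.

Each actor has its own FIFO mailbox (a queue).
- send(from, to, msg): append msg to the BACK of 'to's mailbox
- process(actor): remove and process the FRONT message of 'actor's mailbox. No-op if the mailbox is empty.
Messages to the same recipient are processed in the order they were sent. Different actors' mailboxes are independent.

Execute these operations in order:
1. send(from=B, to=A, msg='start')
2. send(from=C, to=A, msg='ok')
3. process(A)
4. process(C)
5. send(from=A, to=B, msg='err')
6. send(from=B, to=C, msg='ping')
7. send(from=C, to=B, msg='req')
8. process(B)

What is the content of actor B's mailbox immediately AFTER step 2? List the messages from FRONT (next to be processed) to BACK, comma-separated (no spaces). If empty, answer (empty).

After 1 (send(from=B, to=A, msg='start')): A:[start] B:[] C:[]
After 2 (send(from=C, to=A, msg='ok')): A:[start,ok] B:[] C:[]

(empty)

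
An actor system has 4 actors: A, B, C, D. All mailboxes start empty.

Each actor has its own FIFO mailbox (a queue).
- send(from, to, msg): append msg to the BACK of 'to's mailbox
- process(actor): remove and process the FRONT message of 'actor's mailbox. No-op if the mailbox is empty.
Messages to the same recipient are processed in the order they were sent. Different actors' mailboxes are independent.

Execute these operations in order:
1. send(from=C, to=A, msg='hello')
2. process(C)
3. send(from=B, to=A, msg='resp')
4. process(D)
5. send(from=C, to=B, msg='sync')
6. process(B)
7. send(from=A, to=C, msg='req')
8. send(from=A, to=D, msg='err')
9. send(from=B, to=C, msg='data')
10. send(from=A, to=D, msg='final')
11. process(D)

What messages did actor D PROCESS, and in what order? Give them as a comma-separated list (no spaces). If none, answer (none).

Answer: err

Derivation:
After 1 (send(from=C, to=A, msg='hello')): A:[hello] B:[] C:[] D:[]
After 2 (process(C)): A:[hello] B:[] C:[] D:[]
After 3 (send(from=B, to=A, msg='resp')): A:[hello,resp] B:[] C:[] D:[]
After 4 (process(D)): A:[hello,resp] B:[] C:[] D:[]
After 5 (send(from=C, to=B, msg='sync')): A:[hello,resp] B:[sync] C:[] D:[]
After 6 (process(B)): A:[hello,resp] B:[] C:[] D:[]
After 7 (send(from=A, to=C, msg='req')): A:[hello,resp] B:[] C:[req] D:[]
After 8 (send(from=A, to=D, msg='err')): A:[hello,resp] B:[] C:[req] D:[err]
After 9 (send(from=B, to=C, msg='data')): A:[hello,resp] B:[] C:[req,data] D:[err]
After 10 (send(from=A, to=D, msg='final')): A:[hello,resp] B:[] C:[req,data] D:[err,final]
After 11 (process(D)): A:[hello,resp] B:[] C:[req,data] D:[final]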